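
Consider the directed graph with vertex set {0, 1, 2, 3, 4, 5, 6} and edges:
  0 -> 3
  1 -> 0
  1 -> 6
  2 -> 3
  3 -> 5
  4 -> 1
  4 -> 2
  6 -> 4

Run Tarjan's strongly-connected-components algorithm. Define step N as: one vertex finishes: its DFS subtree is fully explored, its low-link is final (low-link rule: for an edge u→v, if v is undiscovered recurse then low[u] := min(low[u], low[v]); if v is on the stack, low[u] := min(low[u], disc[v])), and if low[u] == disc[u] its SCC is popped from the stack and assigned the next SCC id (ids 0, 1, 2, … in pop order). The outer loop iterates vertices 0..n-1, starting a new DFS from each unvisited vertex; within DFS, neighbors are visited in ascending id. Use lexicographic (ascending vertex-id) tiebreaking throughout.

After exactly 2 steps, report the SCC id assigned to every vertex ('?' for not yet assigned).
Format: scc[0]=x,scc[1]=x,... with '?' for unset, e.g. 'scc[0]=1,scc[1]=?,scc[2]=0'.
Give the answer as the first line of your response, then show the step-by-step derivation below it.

scc[0]=?,scc[1]=?,scc[2]=?,scc[3]=1,scc[4]=?,scc[5]=0,scc[6]=?

step 1: low=(low[0]=0,low[1]=?,low[2]=?,low[3]=1,low[4]=?,low[5]=2,low[6]=?); scc=(scc[0]=?,scc[1]=?,scc[2]=?,scc[3]=?,scc[4]=?,scc[5]=0,scc[6]=?)
step 2: low=(low[0]=0,low[1]=?,low[2]=?,low[3]=1,low[4]=?,low[5]=2,low[6]=?); scc=(scc[0]=?,scc[1]=?,scc[2]=?,scc[3]=1,scc[4]=?,scc[5]=0,scc[6]=?)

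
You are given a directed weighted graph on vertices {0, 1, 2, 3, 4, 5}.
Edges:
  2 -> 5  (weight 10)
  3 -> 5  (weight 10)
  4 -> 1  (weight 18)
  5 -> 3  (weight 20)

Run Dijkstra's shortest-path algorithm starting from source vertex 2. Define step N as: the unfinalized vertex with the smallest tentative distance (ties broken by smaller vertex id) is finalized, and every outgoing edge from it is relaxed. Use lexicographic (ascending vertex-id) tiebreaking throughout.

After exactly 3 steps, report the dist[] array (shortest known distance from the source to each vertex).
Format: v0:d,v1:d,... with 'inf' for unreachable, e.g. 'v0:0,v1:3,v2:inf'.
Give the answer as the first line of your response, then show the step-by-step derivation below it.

v0:inf,v1:inf,v2:0,v3:30,v4:inf,v5:10

step 1: dist = v0:inf,v1:inf,v2:0,v3:inf,v4:inf,v5:10
step 2: dist = v0:inf,v1:inf,v2:0,v3:30,v4:inf,v5:10
step 3: dist = v0:inf,v1:inf,v2:0,v3:30,v4:inf,v5:10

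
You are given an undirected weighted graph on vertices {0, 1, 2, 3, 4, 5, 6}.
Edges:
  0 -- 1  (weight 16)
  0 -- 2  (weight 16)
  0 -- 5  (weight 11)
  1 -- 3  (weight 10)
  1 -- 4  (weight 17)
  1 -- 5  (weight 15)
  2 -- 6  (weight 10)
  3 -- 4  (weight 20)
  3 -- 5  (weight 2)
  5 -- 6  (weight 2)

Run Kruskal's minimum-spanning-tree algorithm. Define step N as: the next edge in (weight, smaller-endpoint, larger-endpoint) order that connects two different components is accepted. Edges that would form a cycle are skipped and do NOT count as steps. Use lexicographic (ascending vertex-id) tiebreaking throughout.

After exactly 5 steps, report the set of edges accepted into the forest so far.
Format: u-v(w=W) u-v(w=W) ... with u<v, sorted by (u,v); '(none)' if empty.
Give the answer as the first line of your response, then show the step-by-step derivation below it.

0-5(w=11) 1-3(w=10) 2-6(w=10) 3-5(w=2) 5-6(w=2)

step 1: add edge 3-5 (w=2); MST = {3-5(w=2)}
step 2: add edge 5-6 (w=2); MST = {3-5(w=2) 5-6(w=2)}
step 3: add edge 1-3 (w=10); MST = {1-3(w=10) 3-5(w=2) 5-6(w=2)}
step 4: add edge 2-6 (w=10); MST = {1-3(w=10) 2-6(w=10) 3-5(w=2) 5-6(w=2)}
step 5: add edge 0-5 (w=11); MST = {0-5(w=11) 1-3(w=10) 2-6(w=10) 3-5(w=2) 5-6(w=2)}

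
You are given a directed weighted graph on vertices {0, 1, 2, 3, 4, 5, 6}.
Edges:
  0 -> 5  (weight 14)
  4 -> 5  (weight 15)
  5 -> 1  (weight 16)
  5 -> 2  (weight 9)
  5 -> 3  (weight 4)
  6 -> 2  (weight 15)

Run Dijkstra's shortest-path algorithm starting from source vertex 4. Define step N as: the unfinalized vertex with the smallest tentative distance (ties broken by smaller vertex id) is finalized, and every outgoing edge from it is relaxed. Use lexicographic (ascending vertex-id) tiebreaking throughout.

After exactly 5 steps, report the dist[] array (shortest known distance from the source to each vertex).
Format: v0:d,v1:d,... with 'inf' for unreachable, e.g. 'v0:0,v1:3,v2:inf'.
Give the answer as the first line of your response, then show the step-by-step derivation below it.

v0:inf,v1:31,v2:24,v3:19,v4:0,v5:15,v6:inf

step 1: dist = v0:inf,v1:inf,v2:inf,v3:inf,v4:0,v5:15,v6:inf
step 2: dist = v0:inf,v1:31,v2:24,v3:19,v4:0,v5:15,v6:inf
step 3: dist = v0:inf,v1:31,v2:24,v3:19,v4:0,v5:15,v6:inf
step 4: dist = v0:inf,v1:31,v2:24,v3:19,v4:0,v5:15,v6:inf
step 5: dist = v0:inf,v1:31,v2:24,v3:19,v4:0,v5:15,v6:inf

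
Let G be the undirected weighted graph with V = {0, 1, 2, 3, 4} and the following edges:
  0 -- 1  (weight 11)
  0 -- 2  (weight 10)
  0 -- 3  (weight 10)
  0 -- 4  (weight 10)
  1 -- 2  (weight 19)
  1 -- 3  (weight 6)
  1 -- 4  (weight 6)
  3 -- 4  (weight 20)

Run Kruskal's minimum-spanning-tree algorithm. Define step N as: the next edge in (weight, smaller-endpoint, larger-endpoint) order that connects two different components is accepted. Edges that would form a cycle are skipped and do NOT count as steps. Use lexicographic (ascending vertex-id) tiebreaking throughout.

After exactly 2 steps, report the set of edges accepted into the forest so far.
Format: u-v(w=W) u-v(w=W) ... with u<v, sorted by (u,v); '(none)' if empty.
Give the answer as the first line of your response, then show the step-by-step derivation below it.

1-3(w=6) 1-4(w=6)

step 1: add edge 1-3 (w=6); MST = {1-3(w=6)}
step 2: add edge 1-4 (w=6); MST = {1-3(w=6) 1-4(w=6)}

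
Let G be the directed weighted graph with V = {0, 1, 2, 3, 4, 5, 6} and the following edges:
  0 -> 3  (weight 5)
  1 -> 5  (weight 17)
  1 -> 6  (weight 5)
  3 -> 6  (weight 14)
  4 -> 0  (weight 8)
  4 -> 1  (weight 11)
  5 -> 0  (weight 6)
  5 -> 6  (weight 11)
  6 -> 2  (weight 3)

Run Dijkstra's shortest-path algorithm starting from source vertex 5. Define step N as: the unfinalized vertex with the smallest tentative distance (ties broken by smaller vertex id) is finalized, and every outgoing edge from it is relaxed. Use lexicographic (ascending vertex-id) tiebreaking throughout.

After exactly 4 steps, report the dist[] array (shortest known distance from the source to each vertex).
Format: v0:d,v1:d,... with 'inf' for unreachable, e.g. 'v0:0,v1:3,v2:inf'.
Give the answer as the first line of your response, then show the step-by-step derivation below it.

v0:6,v1:inf,v2:14,v3:11,v4:inf,v5:0,v6:11

step 1: dist = v0:6,v1:inf,v2:inf,v3:inf,v4:inf,v5:0,v6:11
step 2: dist = v0:6,v1:inf,v2:inf,v3:11,v4:inf,v5:0,v6:11
step 3: dist = v0:6,v1:inf,v2:inf,v3:11,v4:inf,v5:0,v6:11
step 4: dist = v0:6,v1:inf,v2:14,v3:11,v4:inf,v5:0,v6:11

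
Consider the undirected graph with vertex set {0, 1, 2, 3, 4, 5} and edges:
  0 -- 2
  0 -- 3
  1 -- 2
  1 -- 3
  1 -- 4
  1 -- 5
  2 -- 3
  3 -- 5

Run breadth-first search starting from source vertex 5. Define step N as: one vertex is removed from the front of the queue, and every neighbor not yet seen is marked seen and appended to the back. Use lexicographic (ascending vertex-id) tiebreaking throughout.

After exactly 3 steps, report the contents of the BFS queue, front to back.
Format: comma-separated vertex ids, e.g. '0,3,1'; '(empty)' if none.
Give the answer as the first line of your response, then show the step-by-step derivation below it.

2,4,0

step 1: dequeue 5; queue=[1,3]; order=5
step 2: dequeue 1; queue=[3,2,4]; order=5,1
step 3: dequeue 3; queue=[2,4,0]; order=5,1,3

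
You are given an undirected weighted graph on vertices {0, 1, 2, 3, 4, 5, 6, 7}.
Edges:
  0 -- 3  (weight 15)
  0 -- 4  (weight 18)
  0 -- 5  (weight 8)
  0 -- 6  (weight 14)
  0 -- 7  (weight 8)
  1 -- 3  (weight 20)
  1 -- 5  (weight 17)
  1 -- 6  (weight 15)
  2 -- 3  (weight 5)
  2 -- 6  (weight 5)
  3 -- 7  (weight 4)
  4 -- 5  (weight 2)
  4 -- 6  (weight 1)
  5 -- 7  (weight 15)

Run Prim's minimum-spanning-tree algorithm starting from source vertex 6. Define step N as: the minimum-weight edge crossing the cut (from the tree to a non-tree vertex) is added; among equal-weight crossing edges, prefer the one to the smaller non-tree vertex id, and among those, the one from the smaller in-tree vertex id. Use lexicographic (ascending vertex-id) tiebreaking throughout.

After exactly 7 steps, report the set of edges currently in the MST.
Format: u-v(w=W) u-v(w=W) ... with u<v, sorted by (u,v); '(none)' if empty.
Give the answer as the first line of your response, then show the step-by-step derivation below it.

0-5(w=8) 1-6(w=15) 2-3(w=5) 2-6(w=5) 3-7(w=4) 4-5(w=2) 4-6(w=1)

step 1: add edge 4-6 (w=1); MST = {4-6(w=1)}
step 2: add edge 4-5 (w=2); MST = {4-5(w=2) 4-6(w=1)}
step 3: add edge 2-6 (w=5); MST = {2-6(w=5) 4-5(w=2) 4-6(w=1)}
step 4: add edge 2-3 (w=5); MST = {2-3(w=5) 2-6(w=5) 4-5(w=2) 4-6(w=1)}
step 5: add edge 3-7 (w=4); MST = {2-3(w=5) 2-6(w=5) 3-7(w=4) 4-5(w=2) 4-6(w=1)}
step 6: add edge 0-5 (w=8); MST = {0-5(w=8) 2-3(w=5) 2-6(w=5) 3-7(w=4) 4-5(w=2) 4-6(w=1)}
step 7: add edge 1-6 (w=15); MST = {0-5(w=8) 1-6(w=15) 2-3(w=5) 2-6(w=5) 3-7(w=4) 4-5(w=2) 4-6(w=1)}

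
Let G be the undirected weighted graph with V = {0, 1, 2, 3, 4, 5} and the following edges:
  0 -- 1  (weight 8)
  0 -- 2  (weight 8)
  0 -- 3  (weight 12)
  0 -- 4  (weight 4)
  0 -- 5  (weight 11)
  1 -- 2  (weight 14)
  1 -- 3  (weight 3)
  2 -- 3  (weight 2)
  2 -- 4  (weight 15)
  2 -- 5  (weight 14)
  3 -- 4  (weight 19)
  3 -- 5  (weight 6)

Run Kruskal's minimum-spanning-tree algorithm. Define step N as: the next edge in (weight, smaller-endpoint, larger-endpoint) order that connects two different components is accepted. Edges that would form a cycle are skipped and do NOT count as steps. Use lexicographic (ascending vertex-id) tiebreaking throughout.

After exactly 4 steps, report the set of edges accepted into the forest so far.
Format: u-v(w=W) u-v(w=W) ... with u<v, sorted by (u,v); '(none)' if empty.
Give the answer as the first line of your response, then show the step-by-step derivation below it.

0-4(w=4) 1-3(w=3) 2-3(w=2) 3-5(w=6)

step 1: add edge 2-3 (w=2); MST = {2-3(w=2)}
step 2: add edge 1-3 (w=3); MST = {1-3(w=3) 2-3(w=2)}
step 3: add edge 0-4 (w=4); MST = {0-4(w=4) 1-3(w=3) 2-3(w=2)}
step 4: add edge 3-5 (w=6); MST = {0-4(w=4) 1-3(w=3) 2-3(w=2) 3-5(w=6)}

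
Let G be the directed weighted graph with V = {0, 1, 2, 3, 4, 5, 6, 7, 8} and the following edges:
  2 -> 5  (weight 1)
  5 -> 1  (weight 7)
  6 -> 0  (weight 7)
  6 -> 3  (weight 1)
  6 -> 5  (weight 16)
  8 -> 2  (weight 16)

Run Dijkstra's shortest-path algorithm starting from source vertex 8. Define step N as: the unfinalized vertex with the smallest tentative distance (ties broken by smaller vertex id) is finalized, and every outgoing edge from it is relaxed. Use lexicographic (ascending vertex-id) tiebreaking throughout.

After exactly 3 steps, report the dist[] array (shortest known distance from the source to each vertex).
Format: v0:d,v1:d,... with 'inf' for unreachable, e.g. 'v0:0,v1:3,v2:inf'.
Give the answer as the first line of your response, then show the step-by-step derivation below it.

v0:inf,v1:24,v2:16,v3:inf,v4:inf,v5:17,v6:inf,v7:inf,v8:0

step 1: dist = v0:inf,v1:inf,v2:16,v3:inf,v4:inf,v5:inf,v6:inf,v7:inf,v8:0
step 2: dist = v0:inf,v1:inf,v2:16,v3:inf,v4:inf,v5:17,v6:inf,v7:inf,v8:0
step 3: dist = v0:inf,v1:24,v2:16,v3:inf,v4:inf,v5:17,v6:inf,v7:inf,v8:0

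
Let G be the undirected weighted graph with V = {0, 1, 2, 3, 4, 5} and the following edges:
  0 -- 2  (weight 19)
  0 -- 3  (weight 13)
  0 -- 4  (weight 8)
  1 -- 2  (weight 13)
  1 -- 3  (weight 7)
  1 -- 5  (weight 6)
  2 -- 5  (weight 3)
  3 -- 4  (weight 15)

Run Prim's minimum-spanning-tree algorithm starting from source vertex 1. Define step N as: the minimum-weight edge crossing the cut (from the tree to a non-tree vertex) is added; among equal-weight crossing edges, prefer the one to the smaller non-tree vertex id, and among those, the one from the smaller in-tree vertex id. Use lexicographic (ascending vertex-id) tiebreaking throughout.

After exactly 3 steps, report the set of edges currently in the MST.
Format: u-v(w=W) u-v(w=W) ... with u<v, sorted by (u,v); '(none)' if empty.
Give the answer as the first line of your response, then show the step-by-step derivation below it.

1-3(w=7) 1-5(w=6) 2-5(w=3)

step 1: add edge 1-5 (w=6); MST = {1-5(w=6)}
step 2: add edge 2-5 (w=3); MST = {1-5(w=6) 2-5(w=3)}
step 3: add edge 1-3 (w=7); MST = {1-3(w=7) 1-5(w=6) 2-5(w=3)}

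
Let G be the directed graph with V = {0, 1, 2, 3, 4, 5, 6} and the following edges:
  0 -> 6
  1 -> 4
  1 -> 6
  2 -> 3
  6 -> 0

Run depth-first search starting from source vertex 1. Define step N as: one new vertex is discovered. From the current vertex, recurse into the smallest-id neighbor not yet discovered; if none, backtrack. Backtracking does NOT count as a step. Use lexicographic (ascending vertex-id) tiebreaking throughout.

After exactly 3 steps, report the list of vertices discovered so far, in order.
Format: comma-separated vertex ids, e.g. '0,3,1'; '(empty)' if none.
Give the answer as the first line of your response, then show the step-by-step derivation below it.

1,4,6

step 1: discover 1; path=1; order=1
step 2: discover 4; path=1>4; order=1,4
step 3: discover 6; path=1>6; order=1,4,6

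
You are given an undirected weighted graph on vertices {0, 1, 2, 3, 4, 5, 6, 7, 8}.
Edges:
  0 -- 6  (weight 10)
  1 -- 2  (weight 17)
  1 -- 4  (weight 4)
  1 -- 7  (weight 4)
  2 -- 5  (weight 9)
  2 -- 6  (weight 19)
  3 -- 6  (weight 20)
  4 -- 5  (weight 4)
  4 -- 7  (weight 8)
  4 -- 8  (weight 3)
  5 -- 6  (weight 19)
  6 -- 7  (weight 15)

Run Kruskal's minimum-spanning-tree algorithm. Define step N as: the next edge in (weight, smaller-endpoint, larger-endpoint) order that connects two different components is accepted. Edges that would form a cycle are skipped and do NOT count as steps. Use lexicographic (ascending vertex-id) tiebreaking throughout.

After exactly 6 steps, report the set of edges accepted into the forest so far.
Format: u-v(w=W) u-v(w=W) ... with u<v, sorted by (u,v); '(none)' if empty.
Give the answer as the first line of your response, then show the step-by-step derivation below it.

0-6(w=10) 1-4(w=4) 1-7(w=4) 2-5(w=9) 4-5(w=4) 4-8(w=3)

step 1: add edge 4-8 (w=3); MST = {4-8(w=3)}
step 2: add edge 1-4 (w=4); MST = {1-4(w=4) 4-8(w=3)}
step 3: add edge 1-7 (w=4); MST = {1-4(w=4) 1-7(w=4) 4-8(w=3)}
step 4: add edge 4-5 (w=4); MST = {1-4(w=4) 1-7(w=4) 4-5(w=4) 4-8(w=3)}
step 5: add edge 2-5 (w=9); MST = {1-4(w=4) 1-7(w=4) 2-5(w=9) 4-5(w=4) 4-8(w=3)}
step 6: add edge 0-6 (w=10); MST = {0-6(w=10) 1-4(w=4) 1-7(w=4) 2-5(w=9) 4-5(w=4) 4-8(w=3)}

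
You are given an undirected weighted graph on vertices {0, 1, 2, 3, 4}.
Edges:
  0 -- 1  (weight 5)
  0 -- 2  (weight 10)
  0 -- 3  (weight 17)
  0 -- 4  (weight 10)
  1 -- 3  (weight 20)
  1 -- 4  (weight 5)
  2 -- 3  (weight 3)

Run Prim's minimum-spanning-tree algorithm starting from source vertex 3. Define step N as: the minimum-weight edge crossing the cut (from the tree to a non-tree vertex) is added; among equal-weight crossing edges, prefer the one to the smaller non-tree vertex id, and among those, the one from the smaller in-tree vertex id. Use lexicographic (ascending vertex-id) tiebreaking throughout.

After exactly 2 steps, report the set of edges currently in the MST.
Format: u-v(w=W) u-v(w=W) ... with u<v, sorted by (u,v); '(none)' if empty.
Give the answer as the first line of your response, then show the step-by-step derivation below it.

0-2(w=10) 2-3(w=3)

step 1: add edge 2-3 (w=3); MST = {2-3(w=3)}
step 2: add edge 0-2 (w=10); MST = {0-2(w=10) 2-3(w=3)}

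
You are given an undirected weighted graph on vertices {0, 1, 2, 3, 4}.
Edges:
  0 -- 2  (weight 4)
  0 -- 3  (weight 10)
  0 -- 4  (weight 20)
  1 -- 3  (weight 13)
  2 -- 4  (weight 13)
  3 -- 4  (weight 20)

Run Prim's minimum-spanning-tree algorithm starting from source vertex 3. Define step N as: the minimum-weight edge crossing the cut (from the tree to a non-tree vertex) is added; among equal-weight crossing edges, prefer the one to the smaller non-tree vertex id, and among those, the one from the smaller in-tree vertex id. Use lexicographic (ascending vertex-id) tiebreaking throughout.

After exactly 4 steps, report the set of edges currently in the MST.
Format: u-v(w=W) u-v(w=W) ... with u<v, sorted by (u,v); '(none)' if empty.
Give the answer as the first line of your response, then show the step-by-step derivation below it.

0-2(w=4) 0-3(w=10) 1-3(w=13) 2-4(w=13)

step 1: add edge 0-3 (w=10); MST = {0-3(w=10)}
step 2: add edge 0-2 (w=4); MST = {0-2(w=4) 0-3(w=10)}
step 3: add edge 1-3 (w=13); MST = {0-2(w=4) 0-3(w=10) 1-3(w=13)}
step 4: add edge 2-4 (w=13); MST = {0-2(w=4) 0-3(w=10) 1-3(w=13) 2-4(w=13)}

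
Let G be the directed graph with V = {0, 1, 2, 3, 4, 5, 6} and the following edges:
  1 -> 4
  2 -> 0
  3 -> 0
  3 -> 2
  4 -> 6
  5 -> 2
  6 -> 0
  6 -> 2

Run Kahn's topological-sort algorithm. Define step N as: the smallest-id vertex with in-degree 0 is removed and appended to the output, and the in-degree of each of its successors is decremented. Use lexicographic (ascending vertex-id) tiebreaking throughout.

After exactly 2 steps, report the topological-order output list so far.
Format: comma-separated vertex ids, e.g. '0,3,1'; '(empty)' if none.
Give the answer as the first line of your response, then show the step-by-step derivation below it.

1,3

step 1: output 1; order=[1]; indeg=(3,0,3,0,0,0,1)
step 2: output 3; order=[1,3]; indeg=(2,0,2,0,0,0,1)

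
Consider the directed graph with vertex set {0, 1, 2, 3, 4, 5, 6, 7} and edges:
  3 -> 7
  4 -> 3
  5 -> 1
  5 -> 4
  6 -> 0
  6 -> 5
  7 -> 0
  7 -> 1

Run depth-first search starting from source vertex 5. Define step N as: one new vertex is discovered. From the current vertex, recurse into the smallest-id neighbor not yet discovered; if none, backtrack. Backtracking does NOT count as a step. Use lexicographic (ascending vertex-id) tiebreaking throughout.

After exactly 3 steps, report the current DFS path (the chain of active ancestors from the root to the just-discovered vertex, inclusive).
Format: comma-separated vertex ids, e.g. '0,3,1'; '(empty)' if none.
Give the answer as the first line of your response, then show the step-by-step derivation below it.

5,4

step 1: discover 5; path=5; order=5
step 2: discover 1; path=5>1; order=5,1
step 3: discover 4; path=5>4; order=5,1,4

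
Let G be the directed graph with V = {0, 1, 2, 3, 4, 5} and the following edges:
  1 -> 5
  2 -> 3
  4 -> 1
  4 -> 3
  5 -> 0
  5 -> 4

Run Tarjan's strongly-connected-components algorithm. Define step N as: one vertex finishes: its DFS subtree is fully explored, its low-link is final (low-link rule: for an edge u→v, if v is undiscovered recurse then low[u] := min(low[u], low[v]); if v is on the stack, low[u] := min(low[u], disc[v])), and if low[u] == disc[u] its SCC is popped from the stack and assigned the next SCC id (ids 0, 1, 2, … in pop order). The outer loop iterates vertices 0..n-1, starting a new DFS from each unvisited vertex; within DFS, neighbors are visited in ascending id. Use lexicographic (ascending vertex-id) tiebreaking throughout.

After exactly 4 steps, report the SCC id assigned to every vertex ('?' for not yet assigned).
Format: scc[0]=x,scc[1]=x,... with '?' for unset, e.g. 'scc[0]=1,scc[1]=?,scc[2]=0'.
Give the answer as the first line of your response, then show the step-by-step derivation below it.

scc[0]=0,scc[1]=?,scc[2]=?,scc[3]=1,scc[4]=?,scc[5]=?

step 1: low=(low[0]=0,low[1]=?,low[2]=?,low[3]=?,low[4]=?,low[5]=?); scc=(scc[0]=0,scc[1]=?,scc[2]=?,scc[3]=?,scc[4]=?,scc[5]=?)
step 2: low=(low[0]=0,low[1]=1,low[2]=?,low[3]=4,low[4]=1,low[5]=2); scc=(scc[0]=0,scc[1]=?,scc[2]=?,scc[3]=1,scc[4]=?,scc[5]=?)
step 3: low=(low[0]=0,low[1]=1,low[2]=?,low[3]=4,low[4]=1,low[5]=2); scc=(scc[0]=0,scc[1]=?,scc[2]=?,scc[3]=1,scc[4]=?,scc[5]=?)
step 4: low=(low[0]=0,low[1]=1,low[2]=?,low[3]=4,low[4]=1,low[5]=1); scc=(scc[0]=0,scc[1]=?,scc[2]=?,scc[3]=1,scc[4]=?,scc[5]=?)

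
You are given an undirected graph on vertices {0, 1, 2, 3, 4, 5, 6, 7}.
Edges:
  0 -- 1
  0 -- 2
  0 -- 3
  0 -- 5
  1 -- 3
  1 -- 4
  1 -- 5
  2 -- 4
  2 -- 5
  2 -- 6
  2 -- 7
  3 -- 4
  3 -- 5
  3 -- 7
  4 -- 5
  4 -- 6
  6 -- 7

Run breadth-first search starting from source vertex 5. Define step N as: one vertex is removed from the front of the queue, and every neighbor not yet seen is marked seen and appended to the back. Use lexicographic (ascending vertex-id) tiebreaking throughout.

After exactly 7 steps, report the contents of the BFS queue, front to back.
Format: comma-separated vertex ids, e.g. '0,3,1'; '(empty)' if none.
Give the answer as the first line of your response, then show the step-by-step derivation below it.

7

step 1: dequeue 5; queue=[0,1,2,3,4]; order=5
step 2: dequeue 0; queue=[1,2,3,4]; order=5,0
step 3: dequeue 1; queue=[2,3,4]; order=5,0,1
step 4: dequeue 2; queue=[3,4,6,7]; order=5,0,1,2
step 5: dequeue 3; queue=[4,6,7]; order=5,0,1,2,3
step 6: dequeue 4; queue=[6,7]; order=5,0,1,2,3,4
step 7: dequeue 6; queue=[7]; order=5,0,1,2,3,4,6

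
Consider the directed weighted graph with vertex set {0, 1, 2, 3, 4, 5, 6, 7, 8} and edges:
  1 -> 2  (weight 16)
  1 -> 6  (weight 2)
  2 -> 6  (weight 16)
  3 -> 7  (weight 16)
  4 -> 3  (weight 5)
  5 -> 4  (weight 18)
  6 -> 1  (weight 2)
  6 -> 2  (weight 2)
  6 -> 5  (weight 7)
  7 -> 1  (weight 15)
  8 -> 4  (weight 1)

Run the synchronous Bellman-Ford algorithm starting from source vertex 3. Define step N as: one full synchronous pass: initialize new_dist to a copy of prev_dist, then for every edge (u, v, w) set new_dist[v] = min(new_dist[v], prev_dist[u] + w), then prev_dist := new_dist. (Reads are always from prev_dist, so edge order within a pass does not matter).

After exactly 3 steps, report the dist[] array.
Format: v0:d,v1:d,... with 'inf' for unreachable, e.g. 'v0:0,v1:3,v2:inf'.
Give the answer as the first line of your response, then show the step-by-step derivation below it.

v0:inf,v1:31,v2:47,v3:0,v4:inf,v5:inf,v6:33,v7:16,v8:inf

step 1: dist = v0:inf,v1:inf,v2:inf,v3:0,v4:inf,v5:inf,v6:inf,v7:16,v8:inf
step 2: dist = v0:inf,v1:31,v2:inf,v3:0,v4:inf,v5:inf,v6:inf,v7:16,v8:inf
step 3: dist = v0:inf,v1:31,v2:47,v3:0,v4:inf,v5:inf,v6:33,v7:16,v8:inf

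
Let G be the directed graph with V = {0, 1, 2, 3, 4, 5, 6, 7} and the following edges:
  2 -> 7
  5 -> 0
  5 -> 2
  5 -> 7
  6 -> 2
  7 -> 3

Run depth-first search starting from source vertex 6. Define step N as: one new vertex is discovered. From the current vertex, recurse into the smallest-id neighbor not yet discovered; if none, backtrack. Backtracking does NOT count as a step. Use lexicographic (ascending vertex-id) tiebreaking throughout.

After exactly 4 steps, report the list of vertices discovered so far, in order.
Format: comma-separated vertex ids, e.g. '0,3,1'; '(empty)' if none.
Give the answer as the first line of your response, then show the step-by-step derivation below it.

6,2,7,3

step 1: discover 6; path=6; order=6
step 2: discover 2; path=6>2; order=6,2
step 3: discover 7; path=6>2>7; order=6,2,7
step 4: discover 3; path=6>2>7>3; order=6,2,7,3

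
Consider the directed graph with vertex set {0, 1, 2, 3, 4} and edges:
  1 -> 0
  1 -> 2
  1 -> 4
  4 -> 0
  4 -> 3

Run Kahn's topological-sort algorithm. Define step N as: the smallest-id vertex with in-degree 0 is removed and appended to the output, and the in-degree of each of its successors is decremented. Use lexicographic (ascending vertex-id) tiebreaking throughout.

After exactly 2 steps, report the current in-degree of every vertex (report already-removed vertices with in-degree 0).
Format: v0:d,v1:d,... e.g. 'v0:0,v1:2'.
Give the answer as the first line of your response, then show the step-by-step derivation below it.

v0:1,v1:0,v2:0,v3:1,v4:0

step 1: output 1; order=[1]; indeg=(1,0,0,1,0)
step 2: output 2; order=[1,2]; indeg=(1,0,0,1,0)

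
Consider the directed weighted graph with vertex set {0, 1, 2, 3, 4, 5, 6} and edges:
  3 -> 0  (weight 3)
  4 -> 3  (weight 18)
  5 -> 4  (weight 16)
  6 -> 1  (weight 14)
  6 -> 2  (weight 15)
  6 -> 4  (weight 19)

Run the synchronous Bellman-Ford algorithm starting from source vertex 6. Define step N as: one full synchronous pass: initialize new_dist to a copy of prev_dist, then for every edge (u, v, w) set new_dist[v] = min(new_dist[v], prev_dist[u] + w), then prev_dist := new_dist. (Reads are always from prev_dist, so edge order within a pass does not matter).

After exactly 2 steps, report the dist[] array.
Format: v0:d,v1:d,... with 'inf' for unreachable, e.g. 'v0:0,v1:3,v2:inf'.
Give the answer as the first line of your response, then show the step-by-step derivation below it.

v0:inf,v1:14,v2:15,v3:37,v4:19,v5:inf,v6:0

step 1: dist = v0:inf,v1:14,v2:15,v3:inf,v4:19,v5:inf,v6:0
step 2: dist = v0:inf,v1:14,v2:15,v3:37,v4:19,v5:inf,v6:0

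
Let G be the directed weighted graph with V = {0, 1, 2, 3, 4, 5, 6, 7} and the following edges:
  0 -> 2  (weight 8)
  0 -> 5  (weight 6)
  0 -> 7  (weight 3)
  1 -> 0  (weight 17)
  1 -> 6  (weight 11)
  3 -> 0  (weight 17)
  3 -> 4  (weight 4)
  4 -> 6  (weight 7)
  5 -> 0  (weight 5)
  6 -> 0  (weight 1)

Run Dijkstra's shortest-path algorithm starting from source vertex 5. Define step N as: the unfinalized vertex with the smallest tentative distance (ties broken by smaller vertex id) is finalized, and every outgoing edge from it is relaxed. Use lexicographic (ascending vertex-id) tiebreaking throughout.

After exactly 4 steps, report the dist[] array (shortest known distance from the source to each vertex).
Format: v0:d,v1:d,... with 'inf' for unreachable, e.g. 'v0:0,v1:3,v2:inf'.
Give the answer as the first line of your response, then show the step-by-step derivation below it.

v0:5,v1:inf,v2:13,v3:inf,v4:inf,v5:0,v6:inf,v7:8

step 1: dist = v0:5,v1:inf,v2:inf,v3:inf,v4:inf,v5:0,v6:inf,v7:inf
step 2: dist = v0:5,v1:inf,v2:13,v3:inf,v4:inf,v5:0,v6:inf,v7:8
step 3: dist = v0:5,v1:inf,v2:13,v3:inf,v4:inf,v5:0,v6:inf,v7:8
step 4: dist = v0:5,v1:inf,v2:13,v3:inf,v4:inf,v5:0,v6:inf,v7:8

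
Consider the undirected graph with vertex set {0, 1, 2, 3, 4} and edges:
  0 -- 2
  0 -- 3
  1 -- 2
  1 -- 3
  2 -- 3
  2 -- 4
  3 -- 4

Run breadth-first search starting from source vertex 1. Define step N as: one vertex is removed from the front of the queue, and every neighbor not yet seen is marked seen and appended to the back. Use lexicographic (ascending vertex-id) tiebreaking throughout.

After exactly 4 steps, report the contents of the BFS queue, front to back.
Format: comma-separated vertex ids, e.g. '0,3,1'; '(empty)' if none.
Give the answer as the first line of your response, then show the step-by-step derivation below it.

4

step 1: dequeue 1; queue=[2,3]; order=1
step 2: dequeue 2; queue=[3,0,4]; order=1,2
step 3: dequeue 3; queue=[0,4]; order=1,2,3
step 4: dequeue 0; queue=[4]; order=1,2,3,0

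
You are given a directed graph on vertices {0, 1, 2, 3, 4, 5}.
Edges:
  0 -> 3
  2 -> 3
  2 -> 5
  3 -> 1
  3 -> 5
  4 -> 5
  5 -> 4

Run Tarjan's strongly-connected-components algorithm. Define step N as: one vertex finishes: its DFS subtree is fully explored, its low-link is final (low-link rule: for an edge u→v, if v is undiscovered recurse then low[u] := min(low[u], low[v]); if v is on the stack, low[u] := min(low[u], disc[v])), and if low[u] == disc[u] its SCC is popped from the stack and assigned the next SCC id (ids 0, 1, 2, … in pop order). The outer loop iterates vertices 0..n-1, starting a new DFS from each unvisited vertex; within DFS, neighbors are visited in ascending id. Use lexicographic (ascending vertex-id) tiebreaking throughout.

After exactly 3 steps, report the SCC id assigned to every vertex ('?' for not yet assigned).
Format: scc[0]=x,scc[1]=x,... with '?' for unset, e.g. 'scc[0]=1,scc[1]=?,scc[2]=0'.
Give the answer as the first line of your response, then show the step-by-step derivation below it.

scc[0]=?,scc[1]=0,scc[2]=?,scc[3]=?,scc[4]=1,scc[5]=1

step 1: low=(low[0]=0,low[1]=2,low[2]=?,low[3]=1,low[4]=?,low[5]=?); scc=(scc[0]=?,scc[1]=0,scc[2]=?,scc[3]=?,scc[4]=?,scc[5]=?)
step 2: low=(low[0]=0,low[1]=2,low[2]=?,low[3]=1,low[4]=3,low[5]=3); scc=(scc[0]=?,scc[1]=0,scc[2]=?,scc[3]=?,scc[4]=?,scc[5]=?)
step 3: low=(low[0]=0,low[1]=2,low[2]=?,low[3]=1,low[4]=3,low[5]=3); scc=(scc[0]=?,scc[1]=0,scc[2]=?,scc[3]=?,scc[4]=1,scc[5]=1)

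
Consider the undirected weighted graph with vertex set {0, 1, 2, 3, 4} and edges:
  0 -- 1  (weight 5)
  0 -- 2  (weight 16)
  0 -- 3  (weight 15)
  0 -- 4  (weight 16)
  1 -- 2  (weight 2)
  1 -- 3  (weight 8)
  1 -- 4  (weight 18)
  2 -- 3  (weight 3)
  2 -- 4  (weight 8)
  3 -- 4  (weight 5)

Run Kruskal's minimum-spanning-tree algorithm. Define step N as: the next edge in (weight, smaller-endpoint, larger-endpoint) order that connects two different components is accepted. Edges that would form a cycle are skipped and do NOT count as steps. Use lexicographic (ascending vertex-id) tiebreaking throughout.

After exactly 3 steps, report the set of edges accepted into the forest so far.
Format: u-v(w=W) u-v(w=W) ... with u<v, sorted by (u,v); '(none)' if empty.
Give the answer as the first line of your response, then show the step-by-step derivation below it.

0-1(w=5) 1-2(w=2) 2-3(w=3)

step 1: add edge 1-2 (w=2); MST = {1-2(w=2)}
step 2: add edge 2-3 (w=3); MST = {1-2(w=2) 2-3(w=3)}
step 3: add edge 0-1 (w=5); MST = {0-1(w=5) 1-2(w=2) 2-3(w=3)}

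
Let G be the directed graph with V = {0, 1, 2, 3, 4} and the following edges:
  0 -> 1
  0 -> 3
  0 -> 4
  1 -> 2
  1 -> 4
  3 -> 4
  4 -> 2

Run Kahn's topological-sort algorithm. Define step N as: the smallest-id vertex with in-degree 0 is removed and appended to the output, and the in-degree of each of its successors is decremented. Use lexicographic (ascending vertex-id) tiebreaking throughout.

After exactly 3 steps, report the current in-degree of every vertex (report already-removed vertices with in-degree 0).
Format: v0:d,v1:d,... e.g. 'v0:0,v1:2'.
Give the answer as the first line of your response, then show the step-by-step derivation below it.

v0:0,v1:0,v2:1,v3:0,v4:0

step 1: output 0; order=[0]; indeg=(0,0,2,0,2)
step 2: output 1; order=[0,1]; indeg=(0,0,1,0,1)
step 3: output 3; order=[0,1,3]; indeg=(0,0,1,0,0)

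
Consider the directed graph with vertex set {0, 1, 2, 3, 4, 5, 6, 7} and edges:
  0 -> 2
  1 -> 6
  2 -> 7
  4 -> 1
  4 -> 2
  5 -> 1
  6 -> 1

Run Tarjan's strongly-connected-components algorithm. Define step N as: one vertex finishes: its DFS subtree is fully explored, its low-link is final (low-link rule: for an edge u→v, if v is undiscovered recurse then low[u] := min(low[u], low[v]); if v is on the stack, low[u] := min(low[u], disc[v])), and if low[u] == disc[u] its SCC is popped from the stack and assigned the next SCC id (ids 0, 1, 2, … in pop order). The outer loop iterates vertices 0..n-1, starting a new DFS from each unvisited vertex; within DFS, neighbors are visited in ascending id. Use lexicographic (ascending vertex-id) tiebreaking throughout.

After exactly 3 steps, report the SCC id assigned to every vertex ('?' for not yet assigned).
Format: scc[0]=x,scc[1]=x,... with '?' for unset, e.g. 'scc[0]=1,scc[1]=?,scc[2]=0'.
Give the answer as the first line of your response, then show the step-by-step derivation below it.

scc[0]=2,scc[1]=?,scc[2]=1,scc[3]=?,scc[4]=?,scc[5]=?,scc[6]=?,scc[7]=0

step 1: low=(low[0]=0,low[1]=?,low[2]=1,low[3]=?,low[4]=?,low[5]=?,low[6]=?,low[7]=2); scc=(scc[0]=?,scc[1]=?,scc[2]=?,scc[3]=?,scc[4]=?,scc[5]=?,scc[6]=?,scc[7]=0)
step 2: low=(low[0]=0,low[1]=?,low[2]=1,low[3]=?,low[4]=?,low[5]=?,low[6]=?,low[7]=2); scc=(scc[0]=?,scc[1]=?,scc[2]=1,scc[3]=?,scc[4]=?,scc[5]=?,scc[6]=?,scc[7]=0)
step 3: low=(low[0]=0,low[1]=?,low[2]=1,low[3]=?,low[4]=?,low[5]=?,low[6]=?,low[7]=2); scc=(scc[0]=2,scc[1]=?,scc[2]=1,scc[3]=?,scc[4]=?,scc[5]=?,scc[6]=?,scc[7]=0)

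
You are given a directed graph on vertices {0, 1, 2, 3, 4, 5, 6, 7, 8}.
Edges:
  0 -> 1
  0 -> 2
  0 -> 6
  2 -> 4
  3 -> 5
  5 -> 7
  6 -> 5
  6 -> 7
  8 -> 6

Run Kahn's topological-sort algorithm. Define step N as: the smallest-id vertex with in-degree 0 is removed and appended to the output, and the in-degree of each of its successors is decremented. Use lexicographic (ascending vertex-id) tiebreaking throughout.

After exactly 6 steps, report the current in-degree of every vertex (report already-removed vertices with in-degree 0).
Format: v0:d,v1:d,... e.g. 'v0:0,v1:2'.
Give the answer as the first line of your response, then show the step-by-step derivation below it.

v0:0,v1:0,v2:0,v3:0,v4:0,v5:1,v6:0,v7:2,v8:0

step 1: output 0; order=[0]; indeg=(0,0,0,0,1,2,1,2,0)
step 2: output 1; order=[0,1]; indeg=(0,0,0,0,1,2,1,2,0)
step 3: output 2; order=[0,1,2]; indeg=(0,0,0,0,0,2,1,2,0)
step 4: output 3; order=[0,1,2,3]; indeg=(0,0,0,0,0,1,1,2,0)
step 5: output 4; order=[0,1,2,3,4]; indeg=(0,0,0,0,0,1,1,2,0)
step 6: output 8; order=[0,1,2,3,4,8]; indeg=(0,0,0,0,0,1,0,2,0)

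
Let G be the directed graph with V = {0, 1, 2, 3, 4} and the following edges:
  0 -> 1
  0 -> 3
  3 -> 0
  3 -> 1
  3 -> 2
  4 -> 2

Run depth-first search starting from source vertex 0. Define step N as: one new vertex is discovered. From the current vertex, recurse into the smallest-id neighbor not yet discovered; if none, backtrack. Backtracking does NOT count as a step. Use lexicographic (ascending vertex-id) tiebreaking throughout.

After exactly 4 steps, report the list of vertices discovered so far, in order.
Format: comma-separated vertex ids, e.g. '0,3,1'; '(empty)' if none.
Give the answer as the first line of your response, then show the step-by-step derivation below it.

0,1,3,2

step 1: discover 0; path=0; order=0
step 2: discover 1; path=0>1; order=0,1
step 3: discover 3; path=0>3; order=0,1,3
step 4: discover 2; path=0>3>2; order=0,1,3,2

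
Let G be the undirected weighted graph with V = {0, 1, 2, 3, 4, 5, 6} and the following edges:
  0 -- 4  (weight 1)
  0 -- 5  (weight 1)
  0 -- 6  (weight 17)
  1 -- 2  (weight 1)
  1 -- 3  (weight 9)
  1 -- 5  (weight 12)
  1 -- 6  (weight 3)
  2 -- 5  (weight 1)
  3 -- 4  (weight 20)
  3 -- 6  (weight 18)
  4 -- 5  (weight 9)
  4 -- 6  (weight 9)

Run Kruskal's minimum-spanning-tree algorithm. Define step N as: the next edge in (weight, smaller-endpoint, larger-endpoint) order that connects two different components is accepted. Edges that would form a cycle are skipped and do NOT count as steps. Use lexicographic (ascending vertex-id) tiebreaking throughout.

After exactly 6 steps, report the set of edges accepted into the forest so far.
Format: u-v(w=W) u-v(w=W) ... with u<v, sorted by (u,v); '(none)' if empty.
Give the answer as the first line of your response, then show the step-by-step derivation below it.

0-4(w=1) 0-5(w=1) 1-2(w=1) 1-3(w=9) 1-6(w=3) 2-5(w=1)

step 1: add edge 0-4 (w=1); MST = {0-4(w=1)}
step 2: add edge 0-5 (w=1); MST = {0-4(w=1) 0-5(w=1)}
step 3: add edge 1-2 (w=1); MST = {0-4(w=1) 0-5(w=1) 1-2(w=1)}
step 4: add edge 2-5 (w=1); MST = {0-4(w=1) 0-5(w=1) 1-2(w=1) 2-5(w=1)}
step 5: add edge 1-6 (w=3); MST = {0-4(w=1) 0-5(w=1) 1-2(w=1) 1-6(w=3) 2-5(w=1)}
step 6: add edge 1-3 (w=9); MST = {0-4(w=1) 0-5(w=1) 1-2(w=1) 1-3(w=9) 1-6(w=3) 2-5(w=1)}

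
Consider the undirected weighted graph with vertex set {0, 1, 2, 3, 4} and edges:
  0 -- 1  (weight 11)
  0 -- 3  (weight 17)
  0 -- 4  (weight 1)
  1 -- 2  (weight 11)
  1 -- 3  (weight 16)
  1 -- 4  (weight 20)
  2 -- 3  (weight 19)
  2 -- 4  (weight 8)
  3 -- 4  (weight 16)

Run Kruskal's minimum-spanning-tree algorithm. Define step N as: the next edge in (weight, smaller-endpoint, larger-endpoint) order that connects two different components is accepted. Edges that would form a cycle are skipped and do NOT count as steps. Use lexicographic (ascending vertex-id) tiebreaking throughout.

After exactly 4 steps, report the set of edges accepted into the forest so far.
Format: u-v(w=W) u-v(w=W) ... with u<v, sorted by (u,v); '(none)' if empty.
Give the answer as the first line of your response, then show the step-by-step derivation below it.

0-1(w=11) 0-4(w=1) 1-3(w=16) 2-4(w=8)

step 1: add edge 0-4 (w=1); MST = {0-4(w=1)}
step 2: add edge 2-4 (w=8); MST = {0-4(w=1) 2-4(w=8)}
step 3: add edge 0-1 (w=11); MST = {0-1(w=11) 0-4(w=1) 2-4(w=8)}
step 4: add edge 1-3 (w=16); MST = {0-1(w=11) 0-4(w=1) 1-3(w=16) 2-4(w=8)}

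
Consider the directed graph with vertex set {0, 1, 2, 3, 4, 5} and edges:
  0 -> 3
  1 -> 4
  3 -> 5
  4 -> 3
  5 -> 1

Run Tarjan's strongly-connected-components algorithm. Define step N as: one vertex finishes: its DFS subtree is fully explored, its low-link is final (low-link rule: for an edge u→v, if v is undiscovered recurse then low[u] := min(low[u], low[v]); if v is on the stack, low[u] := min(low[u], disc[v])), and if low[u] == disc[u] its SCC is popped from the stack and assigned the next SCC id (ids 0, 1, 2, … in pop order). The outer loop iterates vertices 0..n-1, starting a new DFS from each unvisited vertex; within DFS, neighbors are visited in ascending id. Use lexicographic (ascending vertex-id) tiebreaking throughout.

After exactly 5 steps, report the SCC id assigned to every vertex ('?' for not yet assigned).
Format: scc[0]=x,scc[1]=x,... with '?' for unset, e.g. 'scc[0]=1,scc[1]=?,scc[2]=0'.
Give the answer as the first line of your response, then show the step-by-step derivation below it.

scc[0]=1,scc[1]=0,scc[2]=?,scc[3]=0,scc[4]=0,scc[5]=0

step 1: low=(low[0]=0,low[1]=3,low[2]=?,low[3]=1,low[4]=1,low[5]=2); scc=(scc[0]=?,scc[1]=?,scc[2]=?,scc[3]=?,scc[4]=?,scc[5]=?)
step 2: low=(low[0]=0,low[1]=1,low[2]=?,low[3]=1,low[4]=1,low[5]=2); scc=(scc[0]=?,scc[1]=?,scc[2]=?,scc[3]=?,scc[4]=?,scc[5]=?)
step 3: low=(low[0]=0,low[1]=1,low[2]=?,low[3]=1,low[4]=1,low[5]=1); scc=(scc[0]=?,scc[1]=?,scc[2]=?,scc[3]=?,scc[4]=?,scc[5]=?)
step 4: low=(low[0]=0,low[1]=1,low[2]=?,low[3]=1,low[4]=1,low[5]=1); scc=(scc[0]=?,scc[1]=0,scc[2]=?,scc[3]=0,scc[4]=0,scc[5]=0)
step 5: low=(low[0]=0,low[1]=1,low[2]=?,low[3]=1,low[4]=1,low[5]=1); scc=(scc[0]=1,scc[1]=0,scc[2]=?,scc[3]=0,scc[4]=0,scc[5]=0)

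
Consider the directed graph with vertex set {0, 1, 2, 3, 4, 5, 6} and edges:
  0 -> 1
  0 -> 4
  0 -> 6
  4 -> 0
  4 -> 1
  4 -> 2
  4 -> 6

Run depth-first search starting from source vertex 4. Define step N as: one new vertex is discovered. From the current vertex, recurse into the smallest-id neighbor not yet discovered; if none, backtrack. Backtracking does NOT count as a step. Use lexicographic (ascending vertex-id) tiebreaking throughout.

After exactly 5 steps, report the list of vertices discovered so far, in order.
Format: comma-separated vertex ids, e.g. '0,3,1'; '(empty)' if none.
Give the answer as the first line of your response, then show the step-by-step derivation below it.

4,0,1,6,2

step 1: discover 4; path=4; order=4
step 2: discover 0; path=4>0; order=4,0
step 3: discover 1; path=4>0>1; order=4,0,1
step 4: discover 6; path=4>0>6; order=4,0,1,6
step 5: discover 2; path=4>2; order=4,0,1,6,2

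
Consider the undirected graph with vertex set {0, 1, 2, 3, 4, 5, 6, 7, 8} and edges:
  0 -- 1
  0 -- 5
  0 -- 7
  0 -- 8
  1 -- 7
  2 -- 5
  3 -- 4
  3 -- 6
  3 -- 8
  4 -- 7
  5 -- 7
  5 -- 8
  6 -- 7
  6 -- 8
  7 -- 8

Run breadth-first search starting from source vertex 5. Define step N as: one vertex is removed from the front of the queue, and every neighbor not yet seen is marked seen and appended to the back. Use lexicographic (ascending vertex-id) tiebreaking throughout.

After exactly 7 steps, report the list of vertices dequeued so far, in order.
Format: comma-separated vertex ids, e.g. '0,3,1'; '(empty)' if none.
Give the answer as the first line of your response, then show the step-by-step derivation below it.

5,0,2,7,8,1,4

step 1: dequeue 5; queue=[0,2,7,8]; order=5
step 2: dequeue 0; queue=[2,7,8,1]; order=5,0
step 3: dequeue 2; queue=[7,8,1]; order=5,0,2
step 4: dequeue 7; queue=[8,1,4,6]; order=5,0,2,7
step 5: dequeue 8; queue=[1,4,6,3]; order=5,0,2,7,8
step 6: dequeue 1; queue=[4,6,3]; order=5,0,2,7,8,1
step 7: dequeue 4; queue=[6,3]; order=5,0,2,7,8,1,4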